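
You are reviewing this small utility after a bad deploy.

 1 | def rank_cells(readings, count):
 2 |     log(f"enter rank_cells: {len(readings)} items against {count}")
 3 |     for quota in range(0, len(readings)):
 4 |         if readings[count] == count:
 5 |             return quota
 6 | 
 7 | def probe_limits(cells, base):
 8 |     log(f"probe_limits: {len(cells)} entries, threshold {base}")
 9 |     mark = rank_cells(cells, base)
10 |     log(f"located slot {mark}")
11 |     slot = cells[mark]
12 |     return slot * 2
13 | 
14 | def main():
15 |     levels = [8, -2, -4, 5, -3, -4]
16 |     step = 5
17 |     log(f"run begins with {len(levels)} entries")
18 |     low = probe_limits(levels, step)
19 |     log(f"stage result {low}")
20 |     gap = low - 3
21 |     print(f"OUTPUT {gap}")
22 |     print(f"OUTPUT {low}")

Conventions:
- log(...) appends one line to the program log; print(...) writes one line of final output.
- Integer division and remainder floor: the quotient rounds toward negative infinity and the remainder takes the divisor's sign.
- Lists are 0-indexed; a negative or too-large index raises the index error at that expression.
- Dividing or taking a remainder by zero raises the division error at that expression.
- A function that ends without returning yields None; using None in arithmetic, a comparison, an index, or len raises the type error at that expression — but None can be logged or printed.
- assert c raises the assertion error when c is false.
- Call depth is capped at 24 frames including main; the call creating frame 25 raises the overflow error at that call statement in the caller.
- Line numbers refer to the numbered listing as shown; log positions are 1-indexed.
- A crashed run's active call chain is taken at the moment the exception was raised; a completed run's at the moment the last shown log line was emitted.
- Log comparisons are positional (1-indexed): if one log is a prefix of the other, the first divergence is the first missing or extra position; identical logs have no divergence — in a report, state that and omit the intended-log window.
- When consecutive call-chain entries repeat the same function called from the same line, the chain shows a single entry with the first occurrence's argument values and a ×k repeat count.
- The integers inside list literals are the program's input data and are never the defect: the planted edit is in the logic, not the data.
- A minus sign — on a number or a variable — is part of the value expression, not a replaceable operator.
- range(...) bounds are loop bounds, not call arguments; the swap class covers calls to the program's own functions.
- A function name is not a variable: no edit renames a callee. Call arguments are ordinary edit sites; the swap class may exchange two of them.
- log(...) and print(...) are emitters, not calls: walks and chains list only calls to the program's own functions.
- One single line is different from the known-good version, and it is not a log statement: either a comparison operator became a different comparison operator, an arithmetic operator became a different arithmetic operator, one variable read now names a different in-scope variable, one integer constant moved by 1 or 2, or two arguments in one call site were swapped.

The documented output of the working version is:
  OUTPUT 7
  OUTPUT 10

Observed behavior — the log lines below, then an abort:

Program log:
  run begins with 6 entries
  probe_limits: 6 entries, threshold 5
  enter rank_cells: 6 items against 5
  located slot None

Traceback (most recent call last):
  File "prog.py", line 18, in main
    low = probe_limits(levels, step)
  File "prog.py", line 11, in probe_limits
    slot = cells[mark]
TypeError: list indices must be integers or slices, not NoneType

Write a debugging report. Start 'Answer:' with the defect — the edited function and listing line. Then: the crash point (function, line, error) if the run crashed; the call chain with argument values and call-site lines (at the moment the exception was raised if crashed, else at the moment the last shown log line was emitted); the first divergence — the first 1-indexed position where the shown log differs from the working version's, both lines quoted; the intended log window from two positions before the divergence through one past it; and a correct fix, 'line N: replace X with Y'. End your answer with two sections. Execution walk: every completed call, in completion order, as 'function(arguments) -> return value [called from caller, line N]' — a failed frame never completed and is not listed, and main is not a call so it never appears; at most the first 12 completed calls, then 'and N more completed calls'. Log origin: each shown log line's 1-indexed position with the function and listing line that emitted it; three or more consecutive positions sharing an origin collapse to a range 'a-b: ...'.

Answer: the defect is in rank_cells at line 4.
Key observation: Position 4 is the first bad log line: 'located slot None' should read 'located slot 3'.
Crash: probe_limits, line 11, TypeError.
Call chain: main -> probe_limits([8, -2, -4, 5, -3, -4], 5) (called at line 18).
First divergence: at position 4 the run shows 'located slot None' where the working version logs 'located slot 3'.
Intended log window:
  2: probe_limits: 6 entries, threshold 5
  3: enter rank_cells: 6 items against 5
  4: located slot 3
  5: stage result 10
Execution walk:
  rank_cells([8, -2, -4, 5, -3, -4], 5) -> None  [called from probe_limits, line 9]
Origin of each log line:
  1: from main, line 17
  2: from probe_limits, line 8
  3: from rank_cells, line 2
  4: from probe_limits, line 10
A correct fix: line 4: replace `readings[count]` with `readings[quota]`.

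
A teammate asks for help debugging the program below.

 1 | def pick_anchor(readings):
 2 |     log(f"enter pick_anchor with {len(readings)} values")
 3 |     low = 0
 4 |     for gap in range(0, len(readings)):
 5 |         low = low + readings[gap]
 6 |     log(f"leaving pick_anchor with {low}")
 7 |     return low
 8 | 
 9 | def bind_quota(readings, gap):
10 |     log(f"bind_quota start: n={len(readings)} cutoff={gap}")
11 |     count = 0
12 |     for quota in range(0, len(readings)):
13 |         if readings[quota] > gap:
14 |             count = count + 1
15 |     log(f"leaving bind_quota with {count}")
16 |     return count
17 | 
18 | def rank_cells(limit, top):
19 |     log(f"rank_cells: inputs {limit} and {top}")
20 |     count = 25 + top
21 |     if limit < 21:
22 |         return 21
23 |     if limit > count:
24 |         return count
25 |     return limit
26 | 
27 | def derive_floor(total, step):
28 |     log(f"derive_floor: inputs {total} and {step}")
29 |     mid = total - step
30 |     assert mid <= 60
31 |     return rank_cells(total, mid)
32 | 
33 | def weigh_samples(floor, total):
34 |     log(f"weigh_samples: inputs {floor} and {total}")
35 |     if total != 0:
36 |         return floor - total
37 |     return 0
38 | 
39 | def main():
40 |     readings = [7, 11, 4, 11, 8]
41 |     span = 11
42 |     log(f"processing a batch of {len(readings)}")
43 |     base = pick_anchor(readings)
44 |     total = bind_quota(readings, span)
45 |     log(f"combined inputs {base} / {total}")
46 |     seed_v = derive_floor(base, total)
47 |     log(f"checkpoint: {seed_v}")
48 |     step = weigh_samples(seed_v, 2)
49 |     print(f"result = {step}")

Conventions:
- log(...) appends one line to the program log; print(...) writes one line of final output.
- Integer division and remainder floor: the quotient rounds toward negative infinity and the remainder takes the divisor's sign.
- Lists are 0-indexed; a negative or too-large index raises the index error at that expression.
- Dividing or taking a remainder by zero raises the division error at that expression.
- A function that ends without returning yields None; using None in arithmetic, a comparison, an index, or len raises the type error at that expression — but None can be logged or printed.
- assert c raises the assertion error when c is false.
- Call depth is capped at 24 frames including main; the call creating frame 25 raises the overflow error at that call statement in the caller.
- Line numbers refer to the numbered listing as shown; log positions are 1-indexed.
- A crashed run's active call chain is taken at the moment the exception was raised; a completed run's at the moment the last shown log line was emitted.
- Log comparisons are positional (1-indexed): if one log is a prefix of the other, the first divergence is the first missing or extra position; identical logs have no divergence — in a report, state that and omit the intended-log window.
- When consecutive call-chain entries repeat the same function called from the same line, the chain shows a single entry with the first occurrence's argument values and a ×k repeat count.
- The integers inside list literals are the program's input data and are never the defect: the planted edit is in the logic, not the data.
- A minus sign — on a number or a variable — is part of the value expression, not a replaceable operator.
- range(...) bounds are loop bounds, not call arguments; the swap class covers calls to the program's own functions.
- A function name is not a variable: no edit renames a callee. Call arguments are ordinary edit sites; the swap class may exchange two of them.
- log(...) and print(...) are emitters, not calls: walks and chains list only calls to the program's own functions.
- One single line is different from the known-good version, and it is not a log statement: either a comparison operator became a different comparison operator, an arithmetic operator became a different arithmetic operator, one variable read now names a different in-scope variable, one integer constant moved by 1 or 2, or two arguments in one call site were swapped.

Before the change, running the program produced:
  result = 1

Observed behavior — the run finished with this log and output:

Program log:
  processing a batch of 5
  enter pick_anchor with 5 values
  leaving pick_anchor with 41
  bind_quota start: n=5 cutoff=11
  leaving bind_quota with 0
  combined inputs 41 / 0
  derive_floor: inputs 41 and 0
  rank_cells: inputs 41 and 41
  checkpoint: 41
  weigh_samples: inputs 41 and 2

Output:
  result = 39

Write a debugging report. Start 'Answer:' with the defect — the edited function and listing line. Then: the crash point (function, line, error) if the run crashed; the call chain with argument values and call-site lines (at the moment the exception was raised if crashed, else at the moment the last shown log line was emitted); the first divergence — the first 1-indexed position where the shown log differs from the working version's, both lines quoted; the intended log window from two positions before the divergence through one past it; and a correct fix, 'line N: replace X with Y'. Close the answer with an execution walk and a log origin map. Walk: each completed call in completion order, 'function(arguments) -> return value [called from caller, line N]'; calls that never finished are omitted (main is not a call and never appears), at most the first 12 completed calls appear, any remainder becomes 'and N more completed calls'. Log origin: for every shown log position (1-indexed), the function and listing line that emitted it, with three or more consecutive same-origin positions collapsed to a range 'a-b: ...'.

Answer: the defect is in weigh_samples at line 36.
Key observation: No log line changed; the fault shows up purely in the output.
Call chain: main -> weigh_samples(41, 2) (called at line 48).
First divergence: none — the logs agree in full.
Execution walk:
  pick_anchor([7, 11, 4, 11, 8]) -> 41  [called from main, line 43]
  bind_quota([7, 11, 4, 11, 8], 11) -> 0  [called from main, line 44]
  rank_cells(41, 41) -> 41  [called from derive_floor, line 31]
  derive_floor(41, 0) -> 41  [called from main, line 46]
  weigh_samples(41, 2) -> 39  [called from main, line 48]
Log origins:
  1: from main, line 42
  2: from pick_anchor, line 2
  3: from pick_anchor, line 6
  4: from bind_quota, line 10
  5: from bind_quota, line 15
  6: from main, line 45
  7: from derive_floor, line 28
  8: from rank_cells, line 19
  9: from main, line 47
  10: from weigh_samples, line 34
A correct fix: line 36: replace `-` with `%`.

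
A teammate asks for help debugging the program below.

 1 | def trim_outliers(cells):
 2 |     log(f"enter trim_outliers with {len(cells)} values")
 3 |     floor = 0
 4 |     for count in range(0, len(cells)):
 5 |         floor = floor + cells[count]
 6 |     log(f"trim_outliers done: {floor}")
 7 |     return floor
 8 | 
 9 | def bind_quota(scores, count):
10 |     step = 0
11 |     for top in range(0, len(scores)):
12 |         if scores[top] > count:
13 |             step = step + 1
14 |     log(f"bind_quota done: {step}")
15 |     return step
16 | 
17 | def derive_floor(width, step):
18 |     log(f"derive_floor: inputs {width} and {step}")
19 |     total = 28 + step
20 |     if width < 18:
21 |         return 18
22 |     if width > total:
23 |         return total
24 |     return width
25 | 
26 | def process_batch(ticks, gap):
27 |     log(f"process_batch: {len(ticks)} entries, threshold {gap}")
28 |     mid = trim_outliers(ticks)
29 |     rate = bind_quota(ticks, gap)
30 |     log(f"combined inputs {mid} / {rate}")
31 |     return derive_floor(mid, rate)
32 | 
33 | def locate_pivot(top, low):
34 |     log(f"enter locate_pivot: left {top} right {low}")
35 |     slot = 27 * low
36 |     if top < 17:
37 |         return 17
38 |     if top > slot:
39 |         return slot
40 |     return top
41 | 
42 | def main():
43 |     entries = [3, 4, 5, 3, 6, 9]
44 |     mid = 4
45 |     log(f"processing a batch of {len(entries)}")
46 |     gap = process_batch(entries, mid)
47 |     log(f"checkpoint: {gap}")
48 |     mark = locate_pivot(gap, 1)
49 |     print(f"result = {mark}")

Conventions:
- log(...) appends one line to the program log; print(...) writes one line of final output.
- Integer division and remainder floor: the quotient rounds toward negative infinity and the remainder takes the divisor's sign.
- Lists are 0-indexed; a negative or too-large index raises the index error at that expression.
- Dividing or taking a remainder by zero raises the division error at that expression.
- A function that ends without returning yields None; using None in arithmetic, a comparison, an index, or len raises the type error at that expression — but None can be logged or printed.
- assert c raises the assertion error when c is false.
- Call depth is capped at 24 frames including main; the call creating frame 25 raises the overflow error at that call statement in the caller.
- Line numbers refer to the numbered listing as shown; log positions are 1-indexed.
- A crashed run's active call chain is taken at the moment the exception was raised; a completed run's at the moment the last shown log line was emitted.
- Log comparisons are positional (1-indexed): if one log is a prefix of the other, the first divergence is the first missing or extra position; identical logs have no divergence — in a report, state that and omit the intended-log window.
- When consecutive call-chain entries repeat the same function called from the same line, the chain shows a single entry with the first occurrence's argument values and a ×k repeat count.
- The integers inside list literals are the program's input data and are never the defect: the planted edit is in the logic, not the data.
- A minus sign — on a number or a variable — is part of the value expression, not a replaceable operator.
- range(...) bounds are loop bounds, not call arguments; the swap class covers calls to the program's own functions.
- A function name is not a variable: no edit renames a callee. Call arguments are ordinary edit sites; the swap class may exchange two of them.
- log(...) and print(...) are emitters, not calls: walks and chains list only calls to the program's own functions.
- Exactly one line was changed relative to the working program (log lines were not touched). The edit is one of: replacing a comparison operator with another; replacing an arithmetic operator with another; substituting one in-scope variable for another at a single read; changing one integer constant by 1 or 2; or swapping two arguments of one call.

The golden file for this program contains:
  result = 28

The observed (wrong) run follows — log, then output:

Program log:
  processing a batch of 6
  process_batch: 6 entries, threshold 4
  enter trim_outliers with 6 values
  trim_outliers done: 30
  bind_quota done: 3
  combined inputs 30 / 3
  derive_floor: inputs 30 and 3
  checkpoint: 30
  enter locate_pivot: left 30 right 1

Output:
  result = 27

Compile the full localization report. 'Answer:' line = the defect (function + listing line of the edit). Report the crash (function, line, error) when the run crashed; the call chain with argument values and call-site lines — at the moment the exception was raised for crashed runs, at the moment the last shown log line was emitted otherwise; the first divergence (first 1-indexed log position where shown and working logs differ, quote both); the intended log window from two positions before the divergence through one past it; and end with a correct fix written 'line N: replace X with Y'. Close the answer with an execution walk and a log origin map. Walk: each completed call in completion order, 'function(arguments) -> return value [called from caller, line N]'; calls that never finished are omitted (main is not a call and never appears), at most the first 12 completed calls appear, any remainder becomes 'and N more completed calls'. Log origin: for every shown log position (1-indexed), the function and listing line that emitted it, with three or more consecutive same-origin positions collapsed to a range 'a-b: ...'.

Answer: the defect is in locate_pivot at line 35.
Core observation: No log line changed; the fault shows up purely in the output.
Call chain: main -> locate_pivot(30, 1) (called at line 48).
First divergence: none — the logs agree in full.
Execution walk:
  trim_outliers([3, 4, 5, 3, 6, 9]) -> 30  [called from process_batch, line 28]
  bind_quota([3, 4, 5, 3, 6, 9], 4) -> 3  [called from process_batch, line 29]
  derive_floor(30, 3) -> 30  [called from process_batch, line 31]
  process_batch([3, 4, 5, 3, 6, 9], 4) -> 30  [called from main, line 46]
  locate_pivot(30, 1) -> 27  [called from main, line 48]
Log origins:
  1: emitted by main (line 45)
  2: emitted by process_batch (line 27)
  3: emitted by trim_outliers (line 2)
  4: emitted by trim_outliers (line 6)
  5: emitted by bind_quota (line 14)
  6: emitted by process_batch (line 30)
  7: emitted by derive_floor (line 18)
  8: emitted by main (line 47)
  9: emitted by locate_pivot (line 34)
A correct fix: line 35: replace `*` with `+`.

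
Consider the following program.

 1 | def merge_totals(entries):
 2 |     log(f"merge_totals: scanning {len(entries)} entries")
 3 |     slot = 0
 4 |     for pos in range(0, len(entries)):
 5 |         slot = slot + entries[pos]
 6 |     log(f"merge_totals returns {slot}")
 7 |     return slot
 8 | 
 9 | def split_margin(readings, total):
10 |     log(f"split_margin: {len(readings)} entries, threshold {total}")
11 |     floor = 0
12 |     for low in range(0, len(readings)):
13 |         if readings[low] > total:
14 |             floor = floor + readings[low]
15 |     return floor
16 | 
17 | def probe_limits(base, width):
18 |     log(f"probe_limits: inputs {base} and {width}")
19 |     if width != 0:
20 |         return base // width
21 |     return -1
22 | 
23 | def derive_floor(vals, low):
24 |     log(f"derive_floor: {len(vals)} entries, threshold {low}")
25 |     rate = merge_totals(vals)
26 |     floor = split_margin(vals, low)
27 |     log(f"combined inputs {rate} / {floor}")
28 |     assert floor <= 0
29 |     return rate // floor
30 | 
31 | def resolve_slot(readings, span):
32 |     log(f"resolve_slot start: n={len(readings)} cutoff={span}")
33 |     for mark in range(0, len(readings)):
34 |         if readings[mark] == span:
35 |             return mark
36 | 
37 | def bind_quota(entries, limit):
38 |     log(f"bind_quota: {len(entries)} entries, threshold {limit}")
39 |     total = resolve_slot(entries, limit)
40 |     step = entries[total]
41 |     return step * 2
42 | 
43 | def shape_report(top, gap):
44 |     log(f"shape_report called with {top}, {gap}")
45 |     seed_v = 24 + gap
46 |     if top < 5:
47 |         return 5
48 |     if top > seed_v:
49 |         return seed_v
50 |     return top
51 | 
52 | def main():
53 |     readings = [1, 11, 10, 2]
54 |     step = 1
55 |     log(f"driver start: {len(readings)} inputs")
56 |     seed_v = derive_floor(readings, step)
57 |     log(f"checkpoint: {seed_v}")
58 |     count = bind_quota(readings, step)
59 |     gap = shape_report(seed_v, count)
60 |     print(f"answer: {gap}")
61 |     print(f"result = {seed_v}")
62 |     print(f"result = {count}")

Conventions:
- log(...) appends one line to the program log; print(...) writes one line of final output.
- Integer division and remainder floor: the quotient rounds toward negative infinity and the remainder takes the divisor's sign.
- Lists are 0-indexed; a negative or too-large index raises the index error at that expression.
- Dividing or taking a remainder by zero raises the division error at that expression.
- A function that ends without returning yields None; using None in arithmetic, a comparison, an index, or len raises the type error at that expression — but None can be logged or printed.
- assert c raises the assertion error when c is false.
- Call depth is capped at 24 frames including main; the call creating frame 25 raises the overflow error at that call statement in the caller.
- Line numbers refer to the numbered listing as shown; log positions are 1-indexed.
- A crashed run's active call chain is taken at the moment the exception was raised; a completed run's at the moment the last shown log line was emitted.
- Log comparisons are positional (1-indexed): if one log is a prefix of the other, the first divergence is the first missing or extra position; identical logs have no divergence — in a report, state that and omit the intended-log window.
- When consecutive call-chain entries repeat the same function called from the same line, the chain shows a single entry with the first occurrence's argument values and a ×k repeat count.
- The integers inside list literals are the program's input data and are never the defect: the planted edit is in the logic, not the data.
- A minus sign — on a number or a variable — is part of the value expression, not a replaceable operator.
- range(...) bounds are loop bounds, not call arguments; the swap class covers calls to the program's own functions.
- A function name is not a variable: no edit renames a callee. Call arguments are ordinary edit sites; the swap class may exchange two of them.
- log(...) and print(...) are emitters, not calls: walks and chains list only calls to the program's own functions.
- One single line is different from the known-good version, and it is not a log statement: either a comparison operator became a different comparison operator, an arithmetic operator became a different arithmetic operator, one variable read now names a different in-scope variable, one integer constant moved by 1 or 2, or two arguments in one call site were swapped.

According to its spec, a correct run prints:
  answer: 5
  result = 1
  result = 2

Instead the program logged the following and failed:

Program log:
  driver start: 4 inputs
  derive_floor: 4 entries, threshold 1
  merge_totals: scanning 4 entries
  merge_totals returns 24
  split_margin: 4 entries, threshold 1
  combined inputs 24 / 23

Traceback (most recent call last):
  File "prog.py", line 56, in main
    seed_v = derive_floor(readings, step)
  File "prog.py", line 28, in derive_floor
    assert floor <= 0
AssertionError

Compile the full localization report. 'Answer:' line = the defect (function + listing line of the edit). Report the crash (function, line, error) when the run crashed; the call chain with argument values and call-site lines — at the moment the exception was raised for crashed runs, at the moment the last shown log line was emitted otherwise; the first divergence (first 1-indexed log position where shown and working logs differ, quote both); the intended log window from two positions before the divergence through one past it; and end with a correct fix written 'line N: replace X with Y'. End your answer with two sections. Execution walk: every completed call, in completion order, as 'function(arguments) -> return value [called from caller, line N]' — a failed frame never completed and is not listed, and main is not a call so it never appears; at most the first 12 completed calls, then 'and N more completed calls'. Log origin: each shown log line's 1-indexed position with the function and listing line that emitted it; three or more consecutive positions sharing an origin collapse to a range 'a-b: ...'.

Answer: the defect is in derive_floor at line 28.
Core observation: The faulty run's log stops after 6 lines; the working version's next line would be 'checkpoint: 1'.
Crash: derive_floor, line 28, AssertionError.
Call chain: main -> derive_floor([1, 11, 10, 2], 1) (called at line 56).
First divergence: position 7 — the faulty run's log ends after 6 lines; the working version continues with 'checkpoint: 1'.
Intended log window:
  5: split_margin: 4 entries, threshold 1
  6: combined inputs 24 / 23
  7: checkpoint: 1
  8: bind_quota: 4 entries, threshold 1
Execution walk:
  merge_totals([1, 11, 10, 2]) -> 24  [called from derive_floor, line 25]
  split_margin([1, 11, 10, 2], 1) -> 23  [called from derive_floor, line 26]
Log line origins:
  1: emitted by main (line 55)
  2: emitted by derive_floor (line 24)
  3: emitted by merge_totals (line 2)
  4: emitted by merge_totals (line 6)
  5: emitted by split_margin (line 10)
  6: emitted by derive_floor (line 27)
A correct fix: line 28: replace `<=` with `>`.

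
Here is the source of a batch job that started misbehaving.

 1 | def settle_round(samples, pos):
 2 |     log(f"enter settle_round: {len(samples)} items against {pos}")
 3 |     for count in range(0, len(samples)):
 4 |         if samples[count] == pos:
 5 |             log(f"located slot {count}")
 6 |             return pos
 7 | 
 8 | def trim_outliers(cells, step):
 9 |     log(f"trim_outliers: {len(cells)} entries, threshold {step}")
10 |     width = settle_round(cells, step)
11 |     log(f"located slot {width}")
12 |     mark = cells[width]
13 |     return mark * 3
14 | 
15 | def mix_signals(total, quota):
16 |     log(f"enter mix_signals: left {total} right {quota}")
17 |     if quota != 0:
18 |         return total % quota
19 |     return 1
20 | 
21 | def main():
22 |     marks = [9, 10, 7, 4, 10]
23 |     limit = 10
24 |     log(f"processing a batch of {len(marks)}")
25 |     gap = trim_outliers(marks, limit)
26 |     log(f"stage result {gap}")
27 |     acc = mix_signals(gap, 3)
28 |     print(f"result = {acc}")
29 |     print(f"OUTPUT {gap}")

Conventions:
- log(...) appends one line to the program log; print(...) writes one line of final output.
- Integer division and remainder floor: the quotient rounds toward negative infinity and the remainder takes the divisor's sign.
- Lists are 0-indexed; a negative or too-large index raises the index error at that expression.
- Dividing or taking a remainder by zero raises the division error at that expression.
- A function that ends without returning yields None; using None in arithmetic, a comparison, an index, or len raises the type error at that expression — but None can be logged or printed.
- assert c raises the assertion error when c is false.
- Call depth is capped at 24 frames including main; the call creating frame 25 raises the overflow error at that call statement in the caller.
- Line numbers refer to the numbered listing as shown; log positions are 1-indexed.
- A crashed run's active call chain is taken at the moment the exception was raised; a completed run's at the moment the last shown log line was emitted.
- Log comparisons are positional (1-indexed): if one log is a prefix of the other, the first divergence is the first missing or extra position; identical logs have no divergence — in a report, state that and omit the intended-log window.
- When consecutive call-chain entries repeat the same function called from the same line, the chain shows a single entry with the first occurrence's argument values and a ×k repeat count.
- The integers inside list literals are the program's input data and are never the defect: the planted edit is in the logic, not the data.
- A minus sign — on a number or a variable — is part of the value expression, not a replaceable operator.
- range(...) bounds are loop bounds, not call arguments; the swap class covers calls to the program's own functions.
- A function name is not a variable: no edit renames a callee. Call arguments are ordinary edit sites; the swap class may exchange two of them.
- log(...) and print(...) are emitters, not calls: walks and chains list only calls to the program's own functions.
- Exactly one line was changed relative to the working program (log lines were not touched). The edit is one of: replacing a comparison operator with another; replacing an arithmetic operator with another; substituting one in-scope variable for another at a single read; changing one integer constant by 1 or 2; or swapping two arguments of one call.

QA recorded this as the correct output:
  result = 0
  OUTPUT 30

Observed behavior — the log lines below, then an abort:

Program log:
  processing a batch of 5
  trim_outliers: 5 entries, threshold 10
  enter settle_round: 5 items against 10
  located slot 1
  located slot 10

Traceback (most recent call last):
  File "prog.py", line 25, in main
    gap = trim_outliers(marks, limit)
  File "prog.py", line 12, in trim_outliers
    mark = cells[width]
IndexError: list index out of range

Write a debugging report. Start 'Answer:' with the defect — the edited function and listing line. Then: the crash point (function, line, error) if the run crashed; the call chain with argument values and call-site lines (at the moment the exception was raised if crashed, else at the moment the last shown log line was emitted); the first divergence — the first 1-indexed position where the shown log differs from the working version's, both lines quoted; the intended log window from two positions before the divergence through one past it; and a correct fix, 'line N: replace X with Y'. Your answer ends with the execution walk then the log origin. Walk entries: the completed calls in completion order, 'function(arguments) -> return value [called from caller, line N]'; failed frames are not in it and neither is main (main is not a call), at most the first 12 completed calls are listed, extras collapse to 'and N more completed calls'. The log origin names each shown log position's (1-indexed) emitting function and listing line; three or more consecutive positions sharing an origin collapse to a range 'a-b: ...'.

Answer: the defect is in settle_round at line 6.
The tell: The log first diverges at position 5: the faulty run prints 'located slot 10' where the working version prints 'located slot 1'.
Crash: trim_outliers, line 12, IndexError.
Call chain: main -> trim_outliers([9, 10, 7, 4, 10], 10) (called at line 25).
First divergence: position 5; shown 'located slot 10' vs intended 'located slot 1'.
Intended log window:
  3: enter settle_round: 5 items against 10
  4: located slot 1
  5: located slot 1
  6: stage result 30
Execution walk:
  settle_round([9, 10, 7, 4, 10], 10) -> 10  [called from trim_outliers, line 10]
Log origins:
  1: from main, line 24
  2: from trim_outliers, line 9
  3: from settle_round, line 2
  4: from settle_round, line 5
  5: from trim_outliers, line 11
A correct fix: line 6: replace `pos` with `count`.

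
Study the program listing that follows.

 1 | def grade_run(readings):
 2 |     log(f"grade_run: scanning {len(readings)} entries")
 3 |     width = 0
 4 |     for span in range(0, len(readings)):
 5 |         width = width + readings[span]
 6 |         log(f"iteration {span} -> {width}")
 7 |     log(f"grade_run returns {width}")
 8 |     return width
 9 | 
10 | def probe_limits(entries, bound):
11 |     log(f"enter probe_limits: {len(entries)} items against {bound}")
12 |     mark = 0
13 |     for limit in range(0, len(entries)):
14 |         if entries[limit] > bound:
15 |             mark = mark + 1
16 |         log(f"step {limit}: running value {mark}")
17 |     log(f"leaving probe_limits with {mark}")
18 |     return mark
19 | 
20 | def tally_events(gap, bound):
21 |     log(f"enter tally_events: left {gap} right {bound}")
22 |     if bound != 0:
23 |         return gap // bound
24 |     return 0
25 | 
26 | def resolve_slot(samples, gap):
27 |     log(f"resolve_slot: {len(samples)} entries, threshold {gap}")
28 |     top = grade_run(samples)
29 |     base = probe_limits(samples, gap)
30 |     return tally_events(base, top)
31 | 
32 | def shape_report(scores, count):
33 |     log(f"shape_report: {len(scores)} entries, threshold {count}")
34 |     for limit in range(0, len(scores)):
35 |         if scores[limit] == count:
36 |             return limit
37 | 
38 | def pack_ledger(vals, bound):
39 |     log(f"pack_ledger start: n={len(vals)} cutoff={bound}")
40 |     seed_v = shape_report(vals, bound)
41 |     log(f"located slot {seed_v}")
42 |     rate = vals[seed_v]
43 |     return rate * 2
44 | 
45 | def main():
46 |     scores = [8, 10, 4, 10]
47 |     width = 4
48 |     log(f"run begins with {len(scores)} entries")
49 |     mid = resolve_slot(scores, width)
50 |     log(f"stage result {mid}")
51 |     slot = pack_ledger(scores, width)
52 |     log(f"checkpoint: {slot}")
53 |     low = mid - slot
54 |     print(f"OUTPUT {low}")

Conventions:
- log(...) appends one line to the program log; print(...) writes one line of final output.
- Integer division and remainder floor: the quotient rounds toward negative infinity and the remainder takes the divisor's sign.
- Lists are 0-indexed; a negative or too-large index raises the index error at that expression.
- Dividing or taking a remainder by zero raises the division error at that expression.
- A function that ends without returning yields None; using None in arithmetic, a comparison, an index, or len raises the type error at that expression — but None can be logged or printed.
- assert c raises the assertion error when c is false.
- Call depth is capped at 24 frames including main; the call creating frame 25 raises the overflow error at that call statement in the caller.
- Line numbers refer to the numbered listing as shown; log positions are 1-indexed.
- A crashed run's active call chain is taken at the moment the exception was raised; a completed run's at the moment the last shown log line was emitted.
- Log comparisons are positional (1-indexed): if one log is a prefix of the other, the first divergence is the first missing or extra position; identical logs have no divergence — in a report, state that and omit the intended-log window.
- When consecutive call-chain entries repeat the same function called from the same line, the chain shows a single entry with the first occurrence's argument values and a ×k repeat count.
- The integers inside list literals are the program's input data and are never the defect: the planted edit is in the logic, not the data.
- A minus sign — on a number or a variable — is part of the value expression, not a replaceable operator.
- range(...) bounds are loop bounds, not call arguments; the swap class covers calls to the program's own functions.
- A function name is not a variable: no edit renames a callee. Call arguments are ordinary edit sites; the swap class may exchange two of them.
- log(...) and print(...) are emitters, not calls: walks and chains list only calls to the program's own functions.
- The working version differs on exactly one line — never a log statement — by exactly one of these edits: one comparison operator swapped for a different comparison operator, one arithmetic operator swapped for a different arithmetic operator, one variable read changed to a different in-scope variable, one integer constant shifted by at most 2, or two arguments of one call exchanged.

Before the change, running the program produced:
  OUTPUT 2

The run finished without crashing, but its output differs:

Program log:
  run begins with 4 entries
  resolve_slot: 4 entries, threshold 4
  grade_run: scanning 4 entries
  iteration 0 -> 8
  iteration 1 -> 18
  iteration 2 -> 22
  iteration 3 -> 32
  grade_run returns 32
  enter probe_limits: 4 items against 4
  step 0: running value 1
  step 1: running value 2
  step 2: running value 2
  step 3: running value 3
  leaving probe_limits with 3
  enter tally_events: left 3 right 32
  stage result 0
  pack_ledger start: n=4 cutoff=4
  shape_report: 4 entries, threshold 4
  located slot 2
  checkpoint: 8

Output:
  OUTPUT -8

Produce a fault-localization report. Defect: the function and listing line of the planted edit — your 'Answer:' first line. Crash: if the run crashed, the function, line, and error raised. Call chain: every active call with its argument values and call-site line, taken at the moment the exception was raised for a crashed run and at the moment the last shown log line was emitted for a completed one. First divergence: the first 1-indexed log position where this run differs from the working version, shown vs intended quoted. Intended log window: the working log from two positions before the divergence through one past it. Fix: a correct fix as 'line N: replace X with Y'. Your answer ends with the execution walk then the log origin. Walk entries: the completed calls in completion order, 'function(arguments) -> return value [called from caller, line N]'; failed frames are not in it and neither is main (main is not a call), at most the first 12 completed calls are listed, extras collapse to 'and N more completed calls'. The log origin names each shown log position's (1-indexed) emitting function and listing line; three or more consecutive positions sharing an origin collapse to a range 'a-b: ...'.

Answer: the defect is in resolve_slot at line 30.
The tell: Log line 15 is where behavior first shows: 'enter tally_events: left 3 right 32' appears instead of 'enter tally_events: left 32 right 3'.
Call chain: main.
First divergence: position 15; shown 'enter tally_events: left 3 right 32' vs intended 'enter tally_events: left 32 right 3'.
Intended log window:
  13: step 3: running value 3
  14: leaving probe_limits with 3
  15: enter tally_events: left 32 right 3
  16: stage result 10
Execution walk:
  grade_run([8, 10, 4, 10]) -> 32  [called from resolve_slot, line 28]
  probe_limits([8, 10, 4, 10], 4) -> 3  [called from resolve_slot, line 29]
  tally_events(3, 32) -> 0  [called from resolve_slot, line 30]
  resolve_slot([8, 10, 4, 10], 4) -> 0  [called from main, line 49]
  shape_report([8, 10, 4, 10], 4) -> 2  [called from pack_ledger, line 40]
  pack_ledger([8, 10, 4, 10], 4) -> 8  [called from main, line 51]
Log line origins:
  1: emitted by main (line 48)
  2: emitted by resolve_slot (line 27)
  3: emitted by grade_run (line 2)
  4-7: emitted by grade_run (line 6)
  8: emitted by grade_run (line 7)
  9: emitted by probe_limits (line 11)
  10-13: emitted by probe_limits (line 16)
  14: emitted by probe_limits (line 17)
  15: emitted by tally_events (line 21)
  16: emitted by main (line 50)
  17: emitted by pack_ledger (line 39)
  18: emitted by shape_report (line 33)
  19: emitted by pack_ledger (line 41)
  20: emitted by main (line 52)
A correct fix: line 30: replace `tally_events(base, top)` with `tally_events(top, base)`.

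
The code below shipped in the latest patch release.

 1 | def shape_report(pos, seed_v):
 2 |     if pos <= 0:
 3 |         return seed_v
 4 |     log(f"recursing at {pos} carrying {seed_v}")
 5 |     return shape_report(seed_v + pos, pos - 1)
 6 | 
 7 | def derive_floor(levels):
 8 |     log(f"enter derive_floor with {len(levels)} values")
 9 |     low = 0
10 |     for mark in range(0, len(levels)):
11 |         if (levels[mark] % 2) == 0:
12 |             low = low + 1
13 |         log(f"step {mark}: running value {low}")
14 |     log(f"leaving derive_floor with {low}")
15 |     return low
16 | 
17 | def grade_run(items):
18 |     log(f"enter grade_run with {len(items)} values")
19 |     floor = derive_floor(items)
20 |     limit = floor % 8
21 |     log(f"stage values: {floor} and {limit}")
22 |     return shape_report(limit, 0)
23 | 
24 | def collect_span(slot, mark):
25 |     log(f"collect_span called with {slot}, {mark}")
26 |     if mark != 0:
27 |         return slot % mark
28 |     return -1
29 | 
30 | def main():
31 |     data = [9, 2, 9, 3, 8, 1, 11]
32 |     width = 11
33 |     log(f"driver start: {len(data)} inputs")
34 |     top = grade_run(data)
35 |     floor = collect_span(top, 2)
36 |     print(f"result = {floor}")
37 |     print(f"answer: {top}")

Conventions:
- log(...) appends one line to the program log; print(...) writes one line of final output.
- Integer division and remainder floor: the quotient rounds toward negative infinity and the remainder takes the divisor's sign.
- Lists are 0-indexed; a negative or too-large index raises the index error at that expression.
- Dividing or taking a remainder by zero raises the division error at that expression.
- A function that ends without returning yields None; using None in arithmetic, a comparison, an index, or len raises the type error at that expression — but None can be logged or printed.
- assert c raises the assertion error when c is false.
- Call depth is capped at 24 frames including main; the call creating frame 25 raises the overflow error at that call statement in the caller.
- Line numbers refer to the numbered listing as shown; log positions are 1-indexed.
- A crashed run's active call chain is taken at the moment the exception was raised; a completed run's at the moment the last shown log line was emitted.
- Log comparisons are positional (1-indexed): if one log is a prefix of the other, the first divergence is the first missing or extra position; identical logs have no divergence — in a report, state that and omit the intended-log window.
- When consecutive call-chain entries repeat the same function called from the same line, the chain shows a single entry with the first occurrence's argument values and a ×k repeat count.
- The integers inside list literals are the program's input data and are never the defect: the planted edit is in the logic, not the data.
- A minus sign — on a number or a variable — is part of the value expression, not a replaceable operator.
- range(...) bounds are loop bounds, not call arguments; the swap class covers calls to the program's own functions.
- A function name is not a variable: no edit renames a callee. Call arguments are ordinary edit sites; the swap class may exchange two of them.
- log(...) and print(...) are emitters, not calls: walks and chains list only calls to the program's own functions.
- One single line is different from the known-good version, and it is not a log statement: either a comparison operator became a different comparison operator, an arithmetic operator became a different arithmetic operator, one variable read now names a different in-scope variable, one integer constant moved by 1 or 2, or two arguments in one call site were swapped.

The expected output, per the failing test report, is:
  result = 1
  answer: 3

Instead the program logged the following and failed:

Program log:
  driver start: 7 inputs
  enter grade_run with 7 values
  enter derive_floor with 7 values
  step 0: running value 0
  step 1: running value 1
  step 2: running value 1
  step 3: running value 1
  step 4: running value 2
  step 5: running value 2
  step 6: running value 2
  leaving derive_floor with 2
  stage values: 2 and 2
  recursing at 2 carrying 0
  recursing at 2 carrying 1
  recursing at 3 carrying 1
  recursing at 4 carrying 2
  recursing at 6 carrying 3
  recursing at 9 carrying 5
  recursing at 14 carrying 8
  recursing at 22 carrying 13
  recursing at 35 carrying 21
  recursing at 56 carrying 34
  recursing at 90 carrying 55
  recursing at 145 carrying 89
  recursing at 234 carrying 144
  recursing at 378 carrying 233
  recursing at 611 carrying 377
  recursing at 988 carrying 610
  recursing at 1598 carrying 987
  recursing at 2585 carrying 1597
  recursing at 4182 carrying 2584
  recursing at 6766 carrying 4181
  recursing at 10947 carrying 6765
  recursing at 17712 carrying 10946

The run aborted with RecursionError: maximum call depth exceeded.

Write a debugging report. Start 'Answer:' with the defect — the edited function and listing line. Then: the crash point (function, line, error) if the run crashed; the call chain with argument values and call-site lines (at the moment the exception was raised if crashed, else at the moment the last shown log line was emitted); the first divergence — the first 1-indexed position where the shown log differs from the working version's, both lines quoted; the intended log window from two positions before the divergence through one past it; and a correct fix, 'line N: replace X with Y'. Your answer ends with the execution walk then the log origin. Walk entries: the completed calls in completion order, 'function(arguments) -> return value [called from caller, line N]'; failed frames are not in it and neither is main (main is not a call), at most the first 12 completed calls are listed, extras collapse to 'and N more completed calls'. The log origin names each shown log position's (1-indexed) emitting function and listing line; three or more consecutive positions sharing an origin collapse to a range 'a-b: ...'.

Answer: the defect is in shape_report at line 5.
Key fact: Everything matches until log position 14, which reads 'recursing at 2 carrying 1' in place of 'recursing at 1 carrying 2'.
Crash: shape_report, line 5, RecursionError.
Call chain: main -> grade_run([9, 2, 9, 3, 8, 1, 11]) (called at line 34) -> shape_report(2, 0) (called at line 22) -> shape_report(2, 1) (called at line 5) ×21.
First divergence: position 14; shown 'recursing at 2 carrying 1' vs intended 'recursing at 1 carrying 2'.
Intended log window:
  12: stage values: 2 and 2
  13: recursing at 2 carrying 0
  14: recursing at 1 carrying 2
  15: collect_span called with 3, 2
Execution walk:
  derive_floor([9, 2, 9, 3, 8, 1, 11]) -> 2  [called from grade_run, line 19]
Log origin:
  1: emitted by main (line 33)
  2: emitted by grade_run (line 18)
  3: emitted by derive_floor (line 8)
  4-10: emitted by derive_floor (line 13)
  11: emitted by derive_floor (line 14)
  12: emitted by grade_run (line 21)
  13-34: emitted by shape_report (line 4)
A correct fix: line 5: replace `shape_report(seed_v + pos, pos - 1)` with `shape_report(pos - 1, seed_v + pos)`.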